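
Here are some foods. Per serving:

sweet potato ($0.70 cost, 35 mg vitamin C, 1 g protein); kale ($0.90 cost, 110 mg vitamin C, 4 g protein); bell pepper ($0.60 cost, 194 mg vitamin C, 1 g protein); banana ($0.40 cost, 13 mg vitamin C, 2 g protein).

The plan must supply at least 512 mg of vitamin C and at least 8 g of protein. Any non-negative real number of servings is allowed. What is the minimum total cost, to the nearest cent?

$2.46

Compare the cost at each extreme point of the feasible region.
sweet potato only: max(512/35, 8/1) = 14.63 servings → $10.24.
kale only: max(512/110, 8/4) = 4.655 servings → $4.19.
bell pepper only: max(512/194, 8/1) = 8 servings → $4.80.
banana only: max(512/13, 8/2) = 39.38 servings → $15.75.
sweet potato + kale with both targets exact would need a negative amount; discard.
sweet potato + bell pepper with both tight: 6.541 servings and 1.459 servings → $5.45.
sweet potato + banana with both targets exact would need a negative amount; discard.
kale + bell pepper with both tight: 1.562 servings and 1.754 servings → $2.46.
kale + banana with both targets exact would need a negative amount; discard.
bell pepper + banana with both tight: 2.453 servings and 2.773 servings → $2.58.
Cheapest feasible corner: $2.46.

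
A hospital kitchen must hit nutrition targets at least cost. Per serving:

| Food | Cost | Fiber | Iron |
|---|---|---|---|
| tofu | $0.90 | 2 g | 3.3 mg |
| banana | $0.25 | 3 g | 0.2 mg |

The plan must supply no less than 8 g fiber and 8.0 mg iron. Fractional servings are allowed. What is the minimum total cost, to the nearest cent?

$2.40

A basic optimal solution has at most two foods positive. Try each food alone and each pair with both targets met exactly.
tofu only: max(8/2, 8.0/3.3) = 4 servings → $3.60.
banana only: max(8/3, 8.0/0.2) = 40 servings → $10.00.
tofu + banana with both tight: 2.358 servings and 1.095 servings → $2.40.
Cheapest feasible corner: $2.40.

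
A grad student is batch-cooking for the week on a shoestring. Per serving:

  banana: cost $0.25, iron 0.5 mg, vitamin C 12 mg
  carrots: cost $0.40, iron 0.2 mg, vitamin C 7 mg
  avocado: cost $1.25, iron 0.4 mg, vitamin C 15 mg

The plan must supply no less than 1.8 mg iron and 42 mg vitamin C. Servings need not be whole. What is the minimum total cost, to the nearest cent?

$0.90

Compare the cost at each extreme point of the feasible region.
banana only: max(1.8/0.5, 42/12) = 3.6 servings → $0.90.
carrots only: max(1.8/0.2, 42/7) = 9 servings → $3.60.
avocado only: max(1.8/0.4, 42/15) = 4.5 servings → $5.62.
banana + carrots with both targets exact would need a negative amount; discard.
banana + avocado: intersection lies outside the first quadrant.
carrots + avocado with both targets exact would need a negative amount; discard.
So the least-cost plan costs $0.90.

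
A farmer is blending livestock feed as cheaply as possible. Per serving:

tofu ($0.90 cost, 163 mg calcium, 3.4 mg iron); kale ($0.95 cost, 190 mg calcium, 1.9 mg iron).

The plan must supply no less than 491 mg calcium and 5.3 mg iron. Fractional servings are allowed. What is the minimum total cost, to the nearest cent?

$2.47

With two linear requirements the optimum uses one or two foods; enumerate the corners.
tofu only: max(491/163, 5.3/3.4) = 3.012 servings → $2.71.
kale only: max(491/190, 5.3/1.9) = 2.789 servings → $2.65.
tofu + kale with both tight: 0.2203 servings and 2.395 servings → $2.47.
The minimum over all feasible corners is $2.47.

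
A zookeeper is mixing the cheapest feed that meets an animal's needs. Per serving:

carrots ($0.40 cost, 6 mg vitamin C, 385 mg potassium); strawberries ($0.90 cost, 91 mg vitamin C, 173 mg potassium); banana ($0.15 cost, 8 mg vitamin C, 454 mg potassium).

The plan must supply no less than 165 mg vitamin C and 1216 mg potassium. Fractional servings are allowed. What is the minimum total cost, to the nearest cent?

carrots only: max(165/6, 1216/385) = 27.5 servings → $11.00.
strawberries only: max(165/91, 1216/173) = 7.029 servings → $6.33.
banana only: max(165/8, 1216/454) = 20.62 servings → $3.09.
carrots + strawberries with both tight: 2.415 servings and 1.654 servings → $2.45.
carrots + banana: intersection lies outside the first quadrant.
strawberries + banana with both tight: 1.632 servings and 2.056 servings → $1.78.
The minimum over all feasible corners is $1.78.

$1.78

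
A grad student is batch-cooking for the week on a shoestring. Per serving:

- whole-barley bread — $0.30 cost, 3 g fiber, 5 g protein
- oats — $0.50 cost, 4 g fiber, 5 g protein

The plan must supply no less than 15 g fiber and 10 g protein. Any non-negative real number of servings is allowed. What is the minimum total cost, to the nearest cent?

$1.50

Minimising a linear cost over {fiber ≥ 15, protein ≥ 10, servings ≥ 0} — the optimum is at a vertex, using one or two foods.
whole-barley bread only: max(15/3, 10/5) = 5 servings → $1.50.
oats only: max(15/4, 10/5) = 3.75 servings → $1.88.
whole-barley bread + oats: intersection lies outside the first quadrant.
So the least-cost plan costs $1.50.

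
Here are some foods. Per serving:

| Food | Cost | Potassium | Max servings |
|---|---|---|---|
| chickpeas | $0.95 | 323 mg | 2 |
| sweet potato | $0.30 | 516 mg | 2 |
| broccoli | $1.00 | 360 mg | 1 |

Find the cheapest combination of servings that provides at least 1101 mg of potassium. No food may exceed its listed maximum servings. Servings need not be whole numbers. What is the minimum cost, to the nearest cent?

Cost per mg of potassium: sweet potato $0.0006, broccoli $0.0028, chickpeas $0.0029.
Take 2 servings of sweet potato: +1032.0 mg potassium for $0.60 (total $0.60, still need 69.0 mg).
Take 0.1917 servings of broccoli: +69.0 mg potassium for $0.19 (total $0.79, still need 0.0 mg).
Filling from the cheapest source first is optimal under one linear minimum: $0.79.

$0.79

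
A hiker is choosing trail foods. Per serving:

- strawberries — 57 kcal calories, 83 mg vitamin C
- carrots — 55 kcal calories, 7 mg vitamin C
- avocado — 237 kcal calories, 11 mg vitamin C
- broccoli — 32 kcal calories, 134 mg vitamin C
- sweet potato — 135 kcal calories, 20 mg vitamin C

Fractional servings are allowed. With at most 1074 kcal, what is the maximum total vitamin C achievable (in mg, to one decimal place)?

4497.4 mg

Vitamin C per kcal: broccoli 4.188, strawberries 1.456, sweet potato 0.1481, carrots 0.1273, avocado 0.04641.
With no serving limits, spend the whole calories allowance on broccoli: 1074 kcal / 32 kcal × 134 mg = 4497.4 mg.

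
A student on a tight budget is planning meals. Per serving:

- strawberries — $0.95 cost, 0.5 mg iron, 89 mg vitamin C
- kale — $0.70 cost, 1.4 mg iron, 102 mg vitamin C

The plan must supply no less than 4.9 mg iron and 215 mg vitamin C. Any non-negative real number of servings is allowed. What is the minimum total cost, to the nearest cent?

Check every corner: each single food scaled to meet both minima, and each pair solved so both constraints bind.
strawberries only: max(4.9/0.5, 215/89) = 9.8 servings → $9.31.
kale only: max(4.9/1.4, 215/102) = 3.5 servings → $2.45.
strawberries + kale with both targets exact would need a negative amount; discard.
The minimum over all feasible corners is $2.45.

$2.45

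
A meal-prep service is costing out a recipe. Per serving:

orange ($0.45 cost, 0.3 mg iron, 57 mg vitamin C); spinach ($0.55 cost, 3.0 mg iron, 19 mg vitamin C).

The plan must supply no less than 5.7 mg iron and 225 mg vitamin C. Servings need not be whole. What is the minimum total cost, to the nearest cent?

With two linear requirements the optimum uses one or two foods; enumerate the corners.
orange only: max(5.7/0.3, 225/57) = 19 servings → $8.55.
spinach only: max(5.7/3.0, 225/19) = 11.84 servings → $6.51.
orange + spinach with both tight: 3.428 servings and 1.557 servings → $2.40.
Cheapest feasible corner: $2.40.

$2.40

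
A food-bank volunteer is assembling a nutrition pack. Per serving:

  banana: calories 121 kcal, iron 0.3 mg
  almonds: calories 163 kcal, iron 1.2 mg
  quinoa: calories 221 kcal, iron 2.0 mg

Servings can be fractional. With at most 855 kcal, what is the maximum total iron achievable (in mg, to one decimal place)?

7.7 mg

Iron per kcal: quinoa 0.00905, almonds 0.007362, banana 0.002479.
With no serving limits, spend the whole calories allowance on quinoa: 855 kcal / 221 kcal × 2.0 mg = 7.7 mg.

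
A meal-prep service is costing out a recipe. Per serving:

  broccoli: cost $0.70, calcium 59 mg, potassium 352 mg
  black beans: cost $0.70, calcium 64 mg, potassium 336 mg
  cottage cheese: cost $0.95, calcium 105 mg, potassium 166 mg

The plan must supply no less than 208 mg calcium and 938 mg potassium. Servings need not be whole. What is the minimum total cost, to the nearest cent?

At the optimum either one food covers both requirements or two foods hit both targets exactly; no other combination can be cheaper.
broccoli only: max(208/59, 938/352) = 3.525 servings → $2.47.
black beans only: max(208/64, 938/336) = 3.25 servings → $2.27.
cottage cheese only: max(208/105, 938/166) = 5.651 servings → $5.37.
broccoli + black beans with both targets exact would need a negative amount; discard.
broccoli + cottage cheese with both tight: 2.354 servings and 0.658 servings → $2.27.
black beans + cottage cheese with both tight: 2.594 servings and 0.3997 servings → $2.20.
The minimum over all feasible corners is $2.20.

$2.20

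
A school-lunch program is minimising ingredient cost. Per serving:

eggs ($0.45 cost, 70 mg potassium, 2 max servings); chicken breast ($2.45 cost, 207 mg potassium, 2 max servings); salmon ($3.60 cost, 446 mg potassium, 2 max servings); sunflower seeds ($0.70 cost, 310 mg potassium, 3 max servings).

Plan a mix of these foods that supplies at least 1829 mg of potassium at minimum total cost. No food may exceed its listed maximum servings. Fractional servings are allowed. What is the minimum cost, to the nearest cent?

$9.13

Cost per mg of potassium: sunflower seeds $0.0023, eggs $0.0064, salmon $0.0081, chicken breast $0.0118.
Take 3 servings of sunflower seeds: +930.0 mg potassium for $2.10 (total $2.10, still need 899.0 mg).
Take 2 servings of eggs: +140.0 mg potassium for $0.90 (total $3.00, still need 759.0 mg).
Take 1.702 servings of salmon: +759.0 mg potassium for $6.13 (total $9.13, still need 0.0 mg).
Filling from the cheapest source first is optimal under one linear minimum: $9.13.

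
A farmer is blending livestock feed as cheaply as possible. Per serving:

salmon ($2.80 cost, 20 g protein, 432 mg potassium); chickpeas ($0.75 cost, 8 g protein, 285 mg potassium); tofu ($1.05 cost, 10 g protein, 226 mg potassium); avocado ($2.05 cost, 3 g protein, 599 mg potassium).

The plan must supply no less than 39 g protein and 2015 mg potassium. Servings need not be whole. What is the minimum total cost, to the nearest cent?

A basic optimal solution has at most two foods positive. Try each food alone and each pair with both targets met exactly.
salmon only: max(39/20, 2015/432) = 4.664 servings → $13.06.
chickpeas only: max(39/8, 2015/285) = 7.07 servings → $5.30.
tofu only: max(39/10, 2015/226) = 8.916 servings → $9.36.
avocado only: max(39/3, 2015/599) = 13 servings → $26.65.
salmon + chickpeas: the both-tight solution has a negative serving — not a feasible corner.
salmon + tofu: intersection lies outside the first quadrant.
salmon + avocado with both tight: 1.621 servings and 2.195 servings → $9.04.
chickpeas + tofu with both targets exact would need a negative amount; discard.
chickpeas + avocado with both tight: 4.398 servings and 1.271 servings → $5.90.
tofu + avocado with both tight: 3.26 servings and 2.134 servings → $7.80.
The minimum over all feasible corners is $5.30.

$5.30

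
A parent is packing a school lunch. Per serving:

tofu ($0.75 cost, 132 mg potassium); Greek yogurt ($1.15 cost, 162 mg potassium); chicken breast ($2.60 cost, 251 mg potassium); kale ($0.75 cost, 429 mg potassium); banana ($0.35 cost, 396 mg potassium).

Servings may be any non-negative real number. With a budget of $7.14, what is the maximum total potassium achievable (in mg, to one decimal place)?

8078.4 mg

Potassium per dollar: banana 1131, kale 572, tofu 176, Greek yogurt 140.9, chicken breast 96.54.
With no serving limits, spend the whole cost allowance on banana: $7.14 / $0.35 × 396 mg = 8078.4 mg.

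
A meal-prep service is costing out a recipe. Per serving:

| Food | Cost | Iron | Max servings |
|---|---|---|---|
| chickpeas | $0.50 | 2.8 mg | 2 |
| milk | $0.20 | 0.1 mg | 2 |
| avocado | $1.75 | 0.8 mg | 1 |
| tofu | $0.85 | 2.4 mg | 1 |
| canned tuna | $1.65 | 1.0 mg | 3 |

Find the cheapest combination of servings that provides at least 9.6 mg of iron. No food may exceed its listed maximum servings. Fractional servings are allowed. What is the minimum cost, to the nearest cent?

Cost per mg of iron: chickpeas $0.1786, tofu $0.3542, canned tuna $1.6500, milk $2.0000, avocado $2.1875.
Take 2 servings of chickpeas: +5.6 mg iron for $1.00 (total $1.00, still need 4.0 mg).
Take 1 serving of tofu: +2.4 mg iron for $0.85 (total $1.85, still need 1.6 mg).
Take 1.6 servings of canned tuna: +1.6 mg iron for $2.64 (total $4.49, still need 0.0 mg).
Greedy by cheapest-per-mg is optimal for a single linear constraint, so the minimum cost is $4.49.

$4.49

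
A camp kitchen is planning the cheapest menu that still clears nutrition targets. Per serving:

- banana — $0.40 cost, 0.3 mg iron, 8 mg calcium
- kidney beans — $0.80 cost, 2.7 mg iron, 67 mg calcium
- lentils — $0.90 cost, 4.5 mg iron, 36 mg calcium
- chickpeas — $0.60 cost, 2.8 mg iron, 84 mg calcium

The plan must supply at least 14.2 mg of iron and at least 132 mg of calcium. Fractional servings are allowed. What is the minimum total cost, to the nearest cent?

$2.85

With two linear requirements the optimum uses one or two foods; enumerate the corners.
banana only: max(14.2/0.3, 132/8) = 47.33 servings → $18.93.
kidney beans only: max(14.2/2.7, 132/67) = 5.259 servings → $4.21.
lentils only: max(14.2/4.5, 132/36) = 3.667 servings → $3.30.
chickpeas only: max(14.2/2.8, 132/84) = 5.071 servings → $3.04.
banana + kidney beans with both targets exact would need a negative amount; discard.
banana + lentils with both tight: 3.286 servings and 2.937 servings → $3.96.
banana + chickpeas: the both-tight solution has a negative serving — not a feasible corner.
kidney beans + lentils with both tight: 0.4053 servings and 2.912 servings → $2.95.
kidney beans + chickpeas: intersection lies outside the first quadrant.
lentils + chickpeas with both tight: 2.97 servings and 0.2987 servings → $2.85.
So the least-cost plan costs $2.85.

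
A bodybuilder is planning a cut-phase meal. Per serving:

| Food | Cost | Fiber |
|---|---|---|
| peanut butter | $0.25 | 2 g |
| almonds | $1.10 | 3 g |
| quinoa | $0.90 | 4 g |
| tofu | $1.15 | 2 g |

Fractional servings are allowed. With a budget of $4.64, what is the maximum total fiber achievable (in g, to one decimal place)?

Fiber per dollar: peanut butter 8, quinoa 4.444, almonds 2.727, tofu 1.739.
With no serving limits, spend the whole cost allowance on peanut butter: $4.64 / $0.25 × 2 g = 37.1 g.

37.1 g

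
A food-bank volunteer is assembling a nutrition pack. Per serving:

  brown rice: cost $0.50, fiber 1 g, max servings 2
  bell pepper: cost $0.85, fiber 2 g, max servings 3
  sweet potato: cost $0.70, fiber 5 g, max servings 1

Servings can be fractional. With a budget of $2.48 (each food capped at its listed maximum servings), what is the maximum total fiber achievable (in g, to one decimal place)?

Fiber per dollar: sweet potato 7.143, bell pepper 2.353, brown rice 2.
Take 1 serving of sweet potato: spends $0.70, +5.0 g fiber (running total 5.0 g).
Take 2.094 servings of bell pepper: spends $1.78, +4.2 g fiber (running total 9.2 g).
Greedy by best ratio exhausts the cost allowance optimally: 9.2 g.

9.2 g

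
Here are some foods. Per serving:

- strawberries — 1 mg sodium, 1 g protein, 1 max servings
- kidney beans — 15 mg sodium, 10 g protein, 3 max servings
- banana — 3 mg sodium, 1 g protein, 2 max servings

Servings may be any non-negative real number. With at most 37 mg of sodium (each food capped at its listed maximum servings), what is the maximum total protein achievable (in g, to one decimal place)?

Protein per mg sodium: strawberries 1, kidney beans 0.6667, banana 0.3333.
Take 1 serving of strawberries: uses 1 mg sodium, +1.0 g protein (running total 1.0 g).
Take 2.4 servings of kidney beans: uses 36 mg sodium, +24.0 g protein (running total 25.0 g).
Greedy by best ratio exhausts the sodium allowance optimally: 25.0 g.

25.0 g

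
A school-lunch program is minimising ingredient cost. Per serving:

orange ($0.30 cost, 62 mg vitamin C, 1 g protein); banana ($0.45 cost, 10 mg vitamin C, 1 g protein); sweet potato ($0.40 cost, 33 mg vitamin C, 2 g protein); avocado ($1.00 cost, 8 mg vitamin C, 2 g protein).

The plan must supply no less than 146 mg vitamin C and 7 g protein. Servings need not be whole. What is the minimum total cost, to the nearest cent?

$1.47

At the optimum either one food covers both requirements or two foods hit both targets exactly; no other combination can be cheaper.
orange only: max(146/62, 7/1) = 7 servings → $2.10.
banana only: max(146/10, 7/1) = 14.6 servings → $6.57.
sweet potato only: max(146/33, 7/2) = 4.424 servings → $1.77.
avocado only: max(146/8, 7/2) = 18.25 servings → $18.25.
orange + banana with both tight: 1.462 servings and 5.538 servings → $2.93.
orange + sweet potato with both tight: 0.6703 servings and 3.165 servings → $1.47.
orange + avocado with both tight: 2.034 servings and 2.483 servings → $3.09.
banana + sweet potato: the both-tight solution has a negative serving — not a feasible corner.
banana + avocado: the both-tight solution has a negative serving — not a feasible corner.
sweet potato + avocado with both targets exact would need a negative amount; discard.
So the least-cost plan costs $1.47.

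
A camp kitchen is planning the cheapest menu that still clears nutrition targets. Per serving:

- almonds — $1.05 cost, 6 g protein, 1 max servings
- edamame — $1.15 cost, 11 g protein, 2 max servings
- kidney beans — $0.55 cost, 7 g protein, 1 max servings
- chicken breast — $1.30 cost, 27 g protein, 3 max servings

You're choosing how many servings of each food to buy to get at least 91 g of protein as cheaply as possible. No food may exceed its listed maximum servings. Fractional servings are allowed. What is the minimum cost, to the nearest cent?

Cost per g of protein: chicken breast $0.0481, kidney beans $0.0786, edamame $0.1045, almonds $0.1750.
Take 3 servings of chicken breast: +81.0 g protein for $3.90 (total $3.90, still need 10.0 g).
Take 1 serving of kidney beans: +7.0 g protein for $0.55 (total $4.45, still need 3.0 g).
Take 0.2727 servings of edamame: +3.0 g protein for $0.31 (total $4.76, still need 0.0 g).
Greedy by cheapest-per-g is optimal for a single linear constraint, so the minimum cost is $4.76.

$4.76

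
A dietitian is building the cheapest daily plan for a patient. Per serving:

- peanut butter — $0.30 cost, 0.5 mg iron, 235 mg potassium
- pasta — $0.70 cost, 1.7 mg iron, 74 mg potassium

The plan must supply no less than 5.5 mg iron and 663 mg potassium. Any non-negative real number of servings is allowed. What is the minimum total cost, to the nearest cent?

For a min-cost LP with two ≥-constraints, a basic feasible solution has at most two positive variables.
peanut butter only: max(5.5/0.5, 663/235) = 11 servings → $3.30.
pasta only: max(5.5/1.7, 663/74) = 8.959 servings → $6.27.
peanut butter + pasta with both tight: 1.986 servings and 2.651 servings → $2.45.
Cheapest feasible corner: $2.45.

$2.45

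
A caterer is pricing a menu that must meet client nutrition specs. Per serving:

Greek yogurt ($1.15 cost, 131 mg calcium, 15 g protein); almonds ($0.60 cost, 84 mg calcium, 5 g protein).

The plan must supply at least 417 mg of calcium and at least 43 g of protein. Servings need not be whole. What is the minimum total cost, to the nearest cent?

At the optimum either one food covers both requirements or two foods hit both targets exactly; no other combination can be cheaper.
Greek yogurt only: max(417/131, 43/15) = 3.183 servings → $3.66.
almonds only: max(417/84, 43/5) = 8.6 servings → $5.16.
Greek yogurt + almonds with both tight: 2.524 servings and 1.028 servings → $3.52.
The minimum over all feasible corners is $3.52.

$3.52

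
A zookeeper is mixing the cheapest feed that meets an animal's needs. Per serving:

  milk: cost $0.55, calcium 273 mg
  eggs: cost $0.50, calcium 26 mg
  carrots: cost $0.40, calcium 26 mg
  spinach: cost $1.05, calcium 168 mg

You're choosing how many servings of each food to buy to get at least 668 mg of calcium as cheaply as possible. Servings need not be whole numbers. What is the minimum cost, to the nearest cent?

Cost per mg of calcium: milk $0.0020, spinach $0.0063, carrots $0.0154, eggs $0.0192.
With no serving limits, use only milk: 668 mg / 273 mg = 2.447 servings × $0.55 = $1.35.

$1.35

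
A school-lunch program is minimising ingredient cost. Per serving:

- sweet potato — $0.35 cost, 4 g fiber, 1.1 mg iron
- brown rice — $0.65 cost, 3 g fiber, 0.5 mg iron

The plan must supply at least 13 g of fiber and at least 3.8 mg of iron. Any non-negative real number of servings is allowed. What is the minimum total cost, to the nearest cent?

At the optimum either one food covers both requirements or two foods hit both targets exactly; no other combination can be cheaper.
sweet potato only: max(13/4, 3.8/1.1) = 3.455 servings → $1.21.
brown rice only: max(13/3, 3.8/0.5) = 7.6 servings → $4.94.
sweet potato + brown rice: intersection lies outside the first quadrant.
The minimum over all feasible corners is $1.21.

$1.21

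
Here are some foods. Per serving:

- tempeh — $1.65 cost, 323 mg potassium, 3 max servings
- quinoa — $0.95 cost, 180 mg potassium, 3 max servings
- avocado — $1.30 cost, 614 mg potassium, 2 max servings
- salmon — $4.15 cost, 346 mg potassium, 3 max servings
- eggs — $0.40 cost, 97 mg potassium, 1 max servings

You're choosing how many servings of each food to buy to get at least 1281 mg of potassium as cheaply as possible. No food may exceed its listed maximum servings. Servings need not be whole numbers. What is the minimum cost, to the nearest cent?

Cost per mg of potassium: avocado $0.0021, eggs $0.0041, tempeh $0.0051, quinoa $0.0053, salmon $0.0120.
Take 2 servings of avocado: +1228.0 mg potassium for $2.60 (total $2.60, still need 53.0 mg).
Take 0.5464 servings of eggs: +53.0 mg potassium for $0.22 (total $2.82, still need 0.0 mg).
Filling from the cheapest source first is optimal under one linear minimum: $2.82.

$2.82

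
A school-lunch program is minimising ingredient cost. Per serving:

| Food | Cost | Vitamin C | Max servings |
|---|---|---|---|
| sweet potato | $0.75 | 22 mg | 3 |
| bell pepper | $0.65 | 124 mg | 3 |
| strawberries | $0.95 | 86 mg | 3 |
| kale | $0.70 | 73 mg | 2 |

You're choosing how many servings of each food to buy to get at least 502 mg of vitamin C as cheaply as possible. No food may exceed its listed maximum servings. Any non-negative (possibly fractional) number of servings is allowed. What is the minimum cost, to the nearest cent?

Cost per mg of vitamin C: bell pepper $0.0052, kale $0.0096, strawberries $0.0110, sweet potato $0.0341.
Take 3 servings of bell pepper: +372.0 mg vitamin C for $1.95 (total $1.95, still need 130.0 mg).
Take 1.781 servings of kale: +130.0 mg vitamin C for $1.25 (total $3.20, still need 0.0 mg).
Filling from the cheapest source first is optimal under one linear minimum: $3.20.

$3.20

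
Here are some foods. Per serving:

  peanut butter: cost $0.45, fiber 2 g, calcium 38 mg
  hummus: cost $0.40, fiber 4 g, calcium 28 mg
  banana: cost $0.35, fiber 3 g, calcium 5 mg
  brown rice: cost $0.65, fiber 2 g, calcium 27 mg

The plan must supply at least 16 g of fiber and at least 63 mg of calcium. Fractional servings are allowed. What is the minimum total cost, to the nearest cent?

$1.60

Compare the cost at each extreme point of the feasible region.
peanut butter only: max(16/2, 63/38) = 8 servings → $3.60.
hummus only: max(16/4, 63/28) = 4 servings → $1.60.
banana only: max(16/3, 63/5) = 12.6 servings → $4.41.
brown rice only: max(16/2, 63/27) = 8 servings → $5.20.
peanut butter + hummus: intersection lies outside the first quadrant.
peanut butter + banana with both tight: 1.048 servings and 4.635 servings → $2.09.
peanut butter + brown rice: the both-tight solution has a negative serving — not a feasible corner.
hummus + banana with both tight: 1.703 servings and 3.062 servings → $1.75.
hummus + brown rice with both targets exact would need a negative amount; discard.
banana + brown rice with both tight: 4.31 servings and 1.535 servings → $2.51.
So the least-cost plan costs $1.60.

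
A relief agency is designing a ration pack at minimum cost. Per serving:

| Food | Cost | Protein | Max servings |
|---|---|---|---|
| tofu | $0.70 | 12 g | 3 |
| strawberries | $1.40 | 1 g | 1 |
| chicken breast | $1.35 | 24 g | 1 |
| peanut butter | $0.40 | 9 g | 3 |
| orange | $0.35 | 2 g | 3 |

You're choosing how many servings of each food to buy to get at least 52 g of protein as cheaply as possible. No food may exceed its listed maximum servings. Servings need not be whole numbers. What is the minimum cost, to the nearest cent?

Cost per g of protein: peanut butter $0.0444, chicken breast $0.0563, tofu $0.0583, orange $0.1750, strawberries $1.4000.
Take 3 servings of peanut butter: +27.0 g protein for $1.20 (total $1.20, still need 25.0 g).
Take 1 serving of chicken breast: +24.0 g protein for $1.35 (total $2.55, still need 1.0 g).
Take 0.08333 servings of tofu: +1.0 g protein for $0.06 (total $2.61, still need 0.0 g).
Filling from the cheapest source first is optimal under one linear minimum: $2.61.

$2.61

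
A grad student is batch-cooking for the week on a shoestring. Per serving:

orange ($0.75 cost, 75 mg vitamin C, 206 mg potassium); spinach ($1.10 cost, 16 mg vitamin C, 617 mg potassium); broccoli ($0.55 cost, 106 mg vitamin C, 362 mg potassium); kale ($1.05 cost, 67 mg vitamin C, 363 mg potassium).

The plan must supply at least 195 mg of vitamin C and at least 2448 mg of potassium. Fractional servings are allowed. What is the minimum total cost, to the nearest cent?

orange only: max(195/75, 2448/206) = 11.88 servings → $8.91.
spinach only: max(195/16, 2448/617) = 12.19 servings → $13.41.
broccoli only: max(195/106, 2448/362) = 6.762 servings → $3.72.
kale only: max(195/67, 2448/363) = 6.744 servings → $7.08.
orange + spinach with both tight: 1.888 servings and 3.337 servings → $5.09.
orange + broccoli: the both-tight solution has a negative serving — not a feasible corner.
orange + kale with both targets exact would need a negative amount; discard.
spinach + broccoli with both tight: 3.169 servings and 1.361 servings → $4.23.
spinach + kale with both tight: 2.624 servings and 2.284 servings → $5.28.
broccoli + kale with both targets exact would need a negative amount; discard.
The minimum over all feasible corners is $3.72.

$3.72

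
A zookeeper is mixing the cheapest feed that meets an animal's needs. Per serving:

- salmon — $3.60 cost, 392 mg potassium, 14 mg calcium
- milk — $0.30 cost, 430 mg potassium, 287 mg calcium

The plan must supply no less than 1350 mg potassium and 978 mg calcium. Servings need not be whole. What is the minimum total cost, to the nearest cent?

$1.02

The cheapest plan sits at a corner of the feasible region — with two constraints it uses at most two foods.
salmon only: max(1350/392, 978/14) = 69.86 servings → $251.49.
milk only: max(1350/430, 978/287) = 3.408 servings → $1.02.
salmon + milk: the both-tight solution has a negative serving — not a feasible corner.
Cheapest feasible corner: $1.02.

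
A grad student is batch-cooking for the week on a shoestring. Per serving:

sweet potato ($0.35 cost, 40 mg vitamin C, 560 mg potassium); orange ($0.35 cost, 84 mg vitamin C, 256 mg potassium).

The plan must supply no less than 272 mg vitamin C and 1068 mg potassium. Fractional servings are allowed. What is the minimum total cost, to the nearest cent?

$1.23

Minimising a linear cost over {vitamin C ≥ 272, potassium ≥ 1068, servings ≥ 0} — the optimum is at a vertex, using one or two foods.
sweet potato only: max(272/40, 1068/560) = 6.8 servings → $2.38.
orange only: max(272/84, 1068/256) = 4.172 servings → $1.46.
sweet potato + orange with both tight: 0.5457 servings and 2.978 servings → $1.23.
The minimum over all feasible corners is $1.23.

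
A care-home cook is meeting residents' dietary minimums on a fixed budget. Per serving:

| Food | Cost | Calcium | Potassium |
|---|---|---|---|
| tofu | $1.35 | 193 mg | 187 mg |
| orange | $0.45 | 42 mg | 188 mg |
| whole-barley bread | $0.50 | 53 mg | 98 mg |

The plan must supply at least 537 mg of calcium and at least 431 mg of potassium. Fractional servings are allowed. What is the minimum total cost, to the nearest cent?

Minimising a linear cost over {calcium ≥ 537, potassium ≥ 431, servings ≥ 0} — the optimum is at a vertex, using one or two foods.
tofu only: max(537/193, 431/187) = 2.782 servings → $3.76.
orange only: max(537/42, 431/188) = 12.79 servings → $5.75.
whole-barley bread only: max(537/53, 431/98) = 10.13 servings → $5.07.
tofu + orange with both targets exact would need a negative amount; discard.
tofu + whole-barley bread: intersection lies outside the first quadrant.
orange + whole-barley bread with both targets exact would need a negative amount; discard.
So the least-cost plan costs $3.76.

$3.76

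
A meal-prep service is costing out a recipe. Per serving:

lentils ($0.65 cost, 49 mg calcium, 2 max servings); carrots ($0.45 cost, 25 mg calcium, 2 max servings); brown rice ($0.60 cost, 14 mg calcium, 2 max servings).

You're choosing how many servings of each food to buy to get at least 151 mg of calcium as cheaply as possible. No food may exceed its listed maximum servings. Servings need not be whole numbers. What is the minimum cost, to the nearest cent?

Cost per mg of calcium: lentils $0.0133, carrots $0.0180, brown rice $0.0429.
Take 2 servings of lentils: +98.0 mg calcium for $1.30 (total $1.30, still need 53.0 mg).
Take 2 servings of carrots: +50.0 mg calcium for $0.90 (total $2.20, still need 3.0 mg).
Take 0.2143 servings of brown rice: +3.0 mg calcium for $0.13 (total $2.33, still need 0.0 mg).
Filling from the cheapest source first is optimal under one linear minimum: $2.33.

$2.33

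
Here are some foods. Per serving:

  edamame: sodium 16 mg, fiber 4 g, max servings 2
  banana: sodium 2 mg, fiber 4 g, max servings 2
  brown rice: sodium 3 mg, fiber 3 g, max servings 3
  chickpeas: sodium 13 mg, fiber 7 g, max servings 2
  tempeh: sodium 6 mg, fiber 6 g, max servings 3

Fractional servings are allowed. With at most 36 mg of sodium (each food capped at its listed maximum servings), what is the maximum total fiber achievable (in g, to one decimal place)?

Fiber per mg sodium: banana 2, brown rice 1, tempeh 1, chickpeas 0.5385, edamame 0.25.
Take 2 servings of banana: uses 4 mg sodium, +8.0 g fiber (running total 8.0 g).
Take 3 servings of brown rice: uses 9 mg sodium, +9.0 g fiber (running total 17.0 g).
Take 3 servings of tempeh: uses 18 mg sodium, +18.0 g fiber (running total 35.0 g).
Take 0.3846 servings of chickpeas: uses 5 mg sodium, +2.7 g fiber (running total 37.7 g).
Filling greedily by fiber-per-mg sodium is optimal for one linear limit, giving 37.7 g.

37.7 g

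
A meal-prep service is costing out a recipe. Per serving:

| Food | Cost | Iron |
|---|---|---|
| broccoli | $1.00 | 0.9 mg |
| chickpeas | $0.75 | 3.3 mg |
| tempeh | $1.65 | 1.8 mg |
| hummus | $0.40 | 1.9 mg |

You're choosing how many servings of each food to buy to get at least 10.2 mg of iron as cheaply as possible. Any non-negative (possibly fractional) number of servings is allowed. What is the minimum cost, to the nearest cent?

Cost per mg of iron: hummus $0.2105, chickpeas $0.2273, tempeh $0.9167, broccoli $1.1111.
With no serving limits, use only hummus: 10.2 mg / 1.9 mg = 5.368 servings × $0.40 = $2.15.

$2.15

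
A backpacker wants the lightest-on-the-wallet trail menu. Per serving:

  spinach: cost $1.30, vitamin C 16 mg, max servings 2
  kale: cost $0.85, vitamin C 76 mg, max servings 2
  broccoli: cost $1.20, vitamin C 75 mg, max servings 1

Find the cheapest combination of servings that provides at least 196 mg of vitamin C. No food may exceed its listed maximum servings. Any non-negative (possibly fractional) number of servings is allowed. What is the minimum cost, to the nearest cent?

Cost per mg of vitamin C: kale $0.0112, broccoli $0.0160, spinach $0.0813.
Take 2 servings of kale: +152.0 mg vitamin C for $1.70 (total $1.70, still need 44.0 mg).
Take 0.5867 servings of broccoli: +44.0 mg vitamin C for $0.70 (total $2.40, still need 0.0 mg).
Filling from the cheapest source first is optimal under one linear minimum: $2.40.

$2.40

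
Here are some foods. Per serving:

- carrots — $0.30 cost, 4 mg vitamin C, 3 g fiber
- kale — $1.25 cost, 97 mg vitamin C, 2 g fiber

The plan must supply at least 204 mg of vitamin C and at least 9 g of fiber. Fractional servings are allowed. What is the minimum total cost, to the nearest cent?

At the optimum either one food covers both requirements or two foods hit both targets exactly; no other combination can be cheaper.
carrots only: max(204/4, 9/3) = 51 servings → $15.30.
kale only: max(204/97, 9/2) = 4.5 servings → $5.62.
carrots + kale with both tight: 1.643 servings and 2.035 servings → $3.04.
Cheapest feasible corner: $3.04.

$3.04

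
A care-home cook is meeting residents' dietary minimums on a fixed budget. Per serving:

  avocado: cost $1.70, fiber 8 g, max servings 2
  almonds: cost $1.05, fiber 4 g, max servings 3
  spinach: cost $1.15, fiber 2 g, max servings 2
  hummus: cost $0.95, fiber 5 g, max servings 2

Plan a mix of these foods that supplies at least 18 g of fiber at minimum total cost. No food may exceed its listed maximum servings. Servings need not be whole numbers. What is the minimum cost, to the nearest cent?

Cost per g of fiber: hummus $0.1900, avocado $0.2125, almonds $0.2625, spinach $0.5750.
Take 2 servings of hummus: +10.0 g fiber for $1.90 (total $1.90, still need 8.0 g).
Take 1 serving of avocado: +8.0 g fiber for $1.70 (total $3.60, still need 0.0 g).
Filling from the cheapest source first is optimal under one linear minimum: $3.60.

$3.60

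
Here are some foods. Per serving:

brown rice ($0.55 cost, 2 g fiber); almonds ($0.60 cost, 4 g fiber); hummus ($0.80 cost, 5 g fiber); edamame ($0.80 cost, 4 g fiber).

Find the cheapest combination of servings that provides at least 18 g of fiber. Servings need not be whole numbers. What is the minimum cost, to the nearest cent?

Cost per g of fiber: almonds $0.1500, hummus $0.1600, edamame $0.2000, brown rice $0.2750.
With no serving limits, use only almonds: 18 g / 4 g = 4.5 servings × $0.60 = $2.70.

$2.70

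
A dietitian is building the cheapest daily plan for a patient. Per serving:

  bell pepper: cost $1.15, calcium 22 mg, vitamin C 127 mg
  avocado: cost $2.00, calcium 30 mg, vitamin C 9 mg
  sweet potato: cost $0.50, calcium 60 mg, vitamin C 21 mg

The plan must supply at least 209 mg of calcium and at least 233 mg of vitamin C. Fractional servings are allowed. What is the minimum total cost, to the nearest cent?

$3.04

Check every corner: each single food scaled to meet both minima, and each pair solved so both constraints bind.
bell pepper only: max(209/22, 233/127) = 9.5 servings → $10.93.
avocado only: max(209/30, 233/9) = 25.89 servings → $51.78.
sweet potato only: max(209/60, 233/21) = 11.1 servings → $5.55.
bell pepper + avocado with both tight: 1.414 servings and 5.929 servings → $13.49.
bell pepper + sweet potato with both tight: 1.34 servings and 2.992 servings → $3.04.
avocado + sweet potato: intersection lies outside the first quadrant.
The minimum over all feasible corners is $3.04.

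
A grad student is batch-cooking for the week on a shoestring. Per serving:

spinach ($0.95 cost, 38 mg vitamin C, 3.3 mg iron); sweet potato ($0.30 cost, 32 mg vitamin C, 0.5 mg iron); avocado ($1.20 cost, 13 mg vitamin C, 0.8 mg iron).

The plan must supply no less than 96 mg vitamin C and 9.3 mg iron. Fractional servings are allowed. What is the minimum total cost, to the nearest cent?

Two binding constraints pin down two serving amounts, so the optimal mix uses at most two foods. The candidates are each food alone (scaled to the tighter of vitamin C/iron) and each pair with both constraints tight.
spinach only: max(96/38, 9.3/3.3) = 2.818 servings → $2.68.
sweet potato only: max(96/32, 9.3/0.5) = 18.6 servings → $5.58.
avocado only: max(96/13, 9.3/0.8) = 11.62 servings → $13.95.
spinach + sweet potato: intersection lies outside the first quadrant.
spinach + avocado: the both-tight solution has a negative serving — not a feasible corner.
sweet potato + avocado: intersection lies outside the first quadrant.
Cheapest feasible corner: $2.68.

$2.68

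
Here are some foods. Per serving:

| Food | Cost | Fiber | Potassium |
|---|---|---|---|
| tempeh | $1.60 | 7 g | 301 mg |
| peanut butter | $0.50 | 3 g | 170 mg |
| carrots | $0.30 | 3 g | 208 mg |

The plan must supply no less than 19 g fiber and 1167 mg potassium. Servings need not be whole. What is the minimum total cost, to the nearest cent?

$1.90

Minimising a linear cost over {fiber ≥ 19, potassium ≥ 1167, servings ≥ 0} — the optimum is at a vertex, using one or two foods.
tempeh only: max(19/7, 1167/301) = 3.877 servings → $6.20.
peanut butter only: max(19/3, 1167/170) = 6.865 servings → $3.43.
carrots only: max(19/3, 1167/208) = 6.333 servings → $1.90.
tempeh + peanut butter: intersection lies outside the first quadrant.
tempeh + carrots with both tight: 0.8156 servings and 4.43 servings → $2.63.
peanut butter + carrots with both tight: 3.956 servings and 2.377 servings → $2.69.
The minimum over all feasible corners is $1.90.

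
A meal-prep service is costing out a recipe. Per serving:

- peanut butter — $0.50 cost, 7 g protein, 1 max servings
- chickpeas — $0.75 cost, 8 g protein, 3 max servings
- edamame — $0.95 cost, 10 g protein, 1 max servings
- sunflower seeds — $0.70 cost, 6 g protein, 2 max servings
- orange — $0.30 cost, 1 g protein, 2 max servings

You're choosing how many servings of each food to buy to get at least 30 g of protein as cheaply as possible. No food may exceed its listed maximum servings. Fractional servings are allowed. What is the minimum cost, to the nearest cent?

$2.66

Cost per g of protein: peanut butter $0.0714, chickpeas $0.0938, edamame $0.0950, sunflower seeds $0.1167, orange $0.3000.
Take 1 serving of peanut butter: +7.0 g protein for $0.50 (total $0.50, still need 23.0 g).
Take 2.875 servings of chickpeas: +23.0 g protein for $2.16 (total $2.66, still need 0.0 g).
Greedy by cheapest-per-g is optimal for a single linear constraint, so the minimum cost is $2.66.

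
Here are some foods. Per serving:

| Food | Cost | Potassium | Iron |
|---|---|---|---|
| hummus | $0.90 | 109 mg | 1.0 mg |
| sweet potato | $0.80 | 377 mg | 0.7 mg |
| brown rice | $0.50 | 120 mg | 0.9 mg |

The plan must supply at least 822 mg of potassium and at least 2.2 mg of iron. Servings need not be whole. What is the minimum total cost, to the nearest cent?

A basic optimal solution has at most two foods positive. Try each food alone and each pair with both targets met exactly.
hummus only: max(822/109, 2.2/1.0) = 7.541 servings → $6.79.
sweet potato only: max(822/377, 2.2/0.7) = 3.143 servings → $2.51.
brown rice only: max(822/120, 2.2/0.9) = 6.85 servings → $3.42.
hummus + sweet potato with both tight: 0.8447 servings and 1.936 servings → $2.31.
hummus + brown rice with both targets exact would need a negative amount; discard.
sweet potato + brown rice with both tight: 1.864 servings and 0.9949 servings → $1.99.
The minimum over all feasible corners is $1.99.

$1.99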